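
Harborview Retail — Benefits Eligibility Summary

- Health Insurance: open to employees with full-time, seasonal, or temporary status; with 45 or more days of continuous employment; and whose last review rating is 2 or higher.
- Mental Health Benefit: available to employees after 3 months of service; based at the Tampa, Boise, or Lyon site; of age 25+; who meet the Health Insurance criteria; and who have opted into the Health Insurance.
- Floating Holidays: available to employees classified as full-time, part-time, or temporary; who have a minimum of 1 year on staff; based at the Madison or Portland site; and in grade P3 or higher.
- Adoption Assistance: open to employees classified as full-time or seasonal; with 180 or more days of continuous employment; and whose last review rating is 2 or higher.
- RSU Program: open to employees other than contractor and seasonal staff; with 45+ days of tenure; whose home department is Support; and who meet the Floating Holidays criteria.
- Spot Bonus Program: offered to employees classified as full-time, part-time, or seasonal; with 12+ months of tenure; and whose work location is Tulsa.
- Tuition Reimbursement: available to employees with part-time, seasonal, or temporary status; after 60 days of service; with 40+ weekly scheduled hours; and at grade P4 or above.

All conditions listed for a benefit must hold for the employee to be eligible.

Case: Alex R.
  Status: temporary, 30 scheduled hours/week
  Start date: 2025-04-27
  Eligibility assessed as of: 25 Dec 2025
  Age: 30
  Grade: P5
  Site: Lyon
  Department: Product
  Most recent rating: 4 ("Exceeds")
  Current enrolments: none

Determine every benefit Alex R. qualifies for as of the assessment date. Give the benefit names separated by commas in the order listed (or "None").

Service from 2025-04-27 to 25 Dec 2025: 242 days.
Health Insurance — status temporary ✓; service 242 days ≥ 45 days ✓; rating 4 ≥ 2 ✓ → eligible.
Mental Health Benefit — service 242 days ≥ 3 months (≈90 days) ✓; site Lyon ✓; age 30 ≥ 25 ✓; eligible for Health Insurance ✓; not enrolled in Health Insurance ✗ → not eligible.
Floating Holidays — status temporary ✓; service 242 days < 1 year (≈365 days) ✗ → not eligible.
Adoption Assistance — status temporary ✗ (requires full-time or seasonal) → not eligible.
RSU Program — status temporary ✓ (not excluded); service 242 days ≥ 45 days ✓; dept Product ✗ → not eligible.
Spot Bonus Program — status temporary ✗ (requires full-time, part-time, or seasonal) → not eligible.
Tuition Reimbursement — status temporary ✓; service 242 days ≥ 60 days ✓; 30 hrs/wk < 40 ✗ → not eligible.

Health Insurance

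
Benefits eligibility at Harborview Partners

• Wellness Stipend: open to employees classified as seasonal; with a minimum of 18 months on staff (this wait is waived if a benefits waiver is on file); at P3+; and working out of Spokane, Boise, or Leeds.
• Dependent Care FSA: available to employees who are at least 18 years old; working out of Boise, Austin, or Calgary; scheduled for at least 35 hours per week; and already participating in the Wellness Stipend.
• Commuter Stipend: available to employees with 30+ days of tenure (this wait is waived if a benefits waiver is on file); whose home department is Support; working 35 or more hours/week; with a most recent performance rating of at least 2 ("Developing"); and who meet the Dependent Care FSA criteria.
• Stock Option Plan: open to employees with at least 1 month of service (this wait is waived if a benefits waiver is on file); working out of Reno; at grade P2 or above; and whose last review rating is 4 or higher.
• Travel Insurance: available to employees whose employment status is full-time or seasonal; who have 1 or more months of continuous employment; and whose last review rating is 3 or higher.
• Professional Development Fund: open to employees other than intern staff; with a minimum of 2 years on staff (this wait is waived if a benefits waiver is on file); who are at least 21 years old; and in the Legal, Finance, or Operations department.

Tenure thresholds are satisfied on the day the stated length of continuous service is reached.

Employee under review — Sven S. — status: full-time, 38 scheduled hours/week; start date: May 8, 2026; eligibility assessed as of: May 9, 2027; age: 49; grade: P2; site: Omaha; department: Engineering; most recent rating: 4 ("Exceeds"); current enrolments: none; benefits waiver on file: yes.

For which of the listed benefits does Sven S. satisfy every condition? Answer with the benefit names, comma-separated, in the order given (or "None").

Service from May 8, 2026 to May 9, 2027: 366 days.
Wellness Stipend — status full-time ✗ (requires seasonal) → not eligible.
Dependent Care FSA — age 49 ≥ 18 ✓; site Omaha ✗ (not Boise, Austin, or Calgary) → not eligible.
Commuter Stipend — benefits waiver on file ✓; dept Engineering ✗ → not eligible.
Stock Option Plan — benefits waiver on file ✓; site Omaha ✗ (not Reno) → not eligible.
Travel Insurance — status full-time ✓; service 366 days ≥ 1 month (≈30 days) ✓; rating 4 ≥ 3 ✓ → eligible.
Professional Development Fund — status full-time ✓ (not excluded); benefits waiver on file ✓; age 49 ≥ 21 ✓; dept Engineering ✗ → not eligible.

Travel Insurance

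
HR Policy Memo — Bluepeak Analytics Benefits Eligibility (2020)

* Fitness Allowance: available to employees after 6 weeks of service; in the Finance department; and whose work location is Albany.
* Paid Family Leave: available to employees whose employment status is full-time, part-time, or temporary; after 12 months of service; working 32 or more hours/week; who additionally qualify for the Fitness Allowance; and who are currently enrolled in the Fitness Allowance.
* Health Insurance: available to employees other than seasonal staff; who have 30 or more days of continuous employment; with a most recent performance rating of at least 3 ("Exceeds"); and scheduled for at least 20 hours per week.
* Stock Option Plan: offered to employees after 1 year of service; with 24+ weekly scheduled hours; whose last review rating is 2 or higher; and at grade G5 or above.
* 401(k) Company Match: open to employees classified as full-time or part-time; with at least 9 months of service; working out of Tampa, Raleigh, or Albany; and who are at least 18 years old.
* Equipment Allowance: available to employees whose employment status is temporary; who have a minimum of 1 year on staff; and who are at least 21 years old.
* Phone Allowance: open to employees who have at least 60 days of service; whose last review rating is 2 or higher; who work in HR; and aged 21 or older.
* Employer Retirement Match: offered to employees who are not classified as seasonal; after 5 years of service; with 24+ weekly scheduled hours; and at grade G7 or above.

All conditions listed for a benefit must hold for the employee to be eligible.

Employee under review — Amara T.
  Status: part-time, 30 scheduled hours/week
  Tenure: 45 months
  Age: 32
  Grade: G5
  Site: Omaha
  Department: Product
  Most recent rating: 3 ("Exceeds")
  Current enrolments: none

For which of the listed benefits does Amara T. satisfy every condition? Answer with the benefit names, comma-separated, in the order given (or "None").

Health Insurance, Stock Option Plan

Fitness Allowance — service 45 months ≥ 6 weeks (≈42 days) ✓; dept Product ✗ → not eligible.
Paid Family Leave — status part-time ✓; service 45 months ≥ 12 months ✓; 30 hrs/wk < 32 ✗ → not eligible.
Health Insurance — status part-time ✓ (not excluded); service 45 months ≥ 30 days ✓; rating 3 ≥ 3 ✓; 30 hrs/wk ≥ 20 ✓ → eligible.
Stock Option Plan — service 45 months ≥ 1 year (≈365 days) ✓; 30 hrs/wk ≥ 24 ✓; rating 3 ≥ 2 ✓; grade G5 ≥ G5 ✓ → eligible.
401(k) Company Match — status part-time ✓; service 45 months ≥ 9 months ✓; site Omaha ✗ (not Tampa, Raleigh, or Albany) → not eligible.
Equipment Allowance — status part-time ✗ (requires temporary) → not eligible.
Phone Allowance — service 45 months ≥ 60 days ✓; rating 3 ≥ 2 ✓; dept Product ✗ → not eligible.
Employer Retirement Match — status part-time ✓ (not excluded); service 45 months < 5 years (≈1825 days) ✗ → not eligible.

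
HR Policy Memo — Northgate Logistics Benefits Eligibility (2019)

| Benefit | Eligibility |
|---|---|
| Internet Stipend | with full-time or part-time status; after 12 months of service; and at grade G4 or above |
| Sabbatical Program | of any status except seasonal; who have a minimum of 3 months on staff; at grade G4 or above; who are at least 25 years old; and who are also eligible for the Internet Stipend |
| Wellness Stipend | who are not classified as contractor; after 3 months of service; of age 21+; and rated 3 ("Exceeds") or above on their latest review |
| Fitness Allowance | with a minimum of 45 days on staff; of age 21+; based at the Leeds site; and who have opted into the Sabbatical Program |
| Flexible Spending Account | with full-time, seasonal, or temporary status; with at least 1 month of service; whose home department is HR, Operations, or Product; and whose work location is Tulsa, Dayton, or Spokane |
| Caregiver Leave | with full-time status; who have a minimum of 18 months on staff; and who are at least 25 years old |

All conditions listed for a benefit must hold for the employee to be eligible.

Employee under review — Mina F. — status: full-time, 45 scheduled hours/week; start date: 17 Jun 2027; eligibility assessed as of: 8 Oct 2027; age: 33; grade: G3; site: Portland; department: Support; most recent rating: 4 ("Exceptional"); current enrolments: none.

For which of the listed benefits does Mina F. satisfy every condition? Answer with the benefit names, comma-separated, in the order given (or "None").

Service from 17 Jun 2027 to 8 Oct 2027: 113 days.
Internet Stipend — status full-time ✓; service 113 days < 12 months (≈360 days) ✗ → not eligible.
Sabbatical Program — status full-time ✓ (not excluded); service 113 days ≥ 3 months (≈90 days) ✓; grade G3 < G4 ✗ → not eligible.
Wellness Stipend — status full-time ✓ (not excluded); service 113 days ≥ 3 months (≈90 days) ✓; age 33 ≥ 21 ✓; rating 4 ≥ 3 ✓ → eligible.
Fitness Allowance — service 113 days ≥ 45 days ✓; age 33 ≥ 21 ✓; site Portland ✗ (not Leeds) → not eligible.
Flexible Spending Account — status full-time ✓; service 113 days ≥ 1 month (≈30 days) ✓; dept Support ✗ → not eligible.
Caregiver Leave — status full-time ✓; service 113 days < 18 months (≈540 days) ✗ → not eligible.

Wellness Stipend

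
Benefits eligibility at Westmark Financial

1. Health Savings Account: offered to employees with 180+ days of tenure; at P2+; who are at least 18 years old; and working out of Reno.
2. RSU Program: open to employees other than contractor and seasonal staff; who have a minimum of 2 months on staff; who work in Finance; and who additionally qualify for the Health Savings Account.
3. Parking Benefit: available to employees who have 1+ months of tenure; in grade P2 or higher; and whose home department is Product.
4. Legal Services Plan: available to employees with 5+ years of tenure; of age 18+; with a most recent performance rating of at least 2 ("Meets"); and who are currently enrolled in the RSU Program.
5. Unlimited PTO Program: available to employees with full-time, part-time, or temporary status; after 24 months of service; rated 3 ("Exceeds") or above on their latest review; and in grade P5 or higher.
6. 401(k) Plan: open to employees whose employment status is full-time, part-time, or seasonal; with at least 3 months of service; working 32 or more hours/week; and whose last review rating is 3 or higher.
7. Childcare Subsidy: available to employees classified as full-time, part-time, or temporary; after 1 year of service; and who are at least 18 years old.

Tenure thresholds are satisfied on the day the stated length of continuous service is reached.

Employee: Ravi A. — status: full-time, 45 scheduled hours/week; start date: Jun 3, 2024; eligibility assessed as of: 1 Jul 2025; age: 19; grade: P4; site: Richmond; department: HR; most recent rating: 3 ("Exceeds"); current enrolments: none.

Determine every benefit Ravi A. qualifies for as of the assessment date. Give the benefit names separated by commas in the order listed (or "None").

Service from Jun 3, 2024 to 1 Jul 2025: 393 days.
Health Savings Account — service 393 days ≥ 180 days ✓; grade P4 ≥ P2 ✓; age 19 ≥ 18 ✓; site Richmond ✗ (not Reno) → not eligible.
RSU Program — status full-time ✓ (not excluded); service 393 days ≥ 2 months (≈60 days) ✓; dept HR ✗ → not eligible.
Parking Benefit — service 393 days ≥ 1 month (≈30 days) ✓; grade P4 ≥ P2 ✓; dept HR ✗ → not eligible.
Legal Services Plan — service 393 days < 5 years (≈1825 days) ✗ → not eligible.
Unlimited PTO Program — status full-time ✓; service 393 days < 24 months (≈720 days) ✗ → not eligible.
401(k) Plan — status full-time ✓; service 393 days ≥ 3 months (≈90 days) ✓; 45 hrs/wk ≥ 32 ✓; rating 3 ≥ 3 ✓ → eligible.
Childcare Subsidy — status full-time ✓; service 393 days ≥ 1 year (≈365 days) ✓; age 19 ≥ 18 ✓ → eligible.

401(k) Plan, Childcare Subsidy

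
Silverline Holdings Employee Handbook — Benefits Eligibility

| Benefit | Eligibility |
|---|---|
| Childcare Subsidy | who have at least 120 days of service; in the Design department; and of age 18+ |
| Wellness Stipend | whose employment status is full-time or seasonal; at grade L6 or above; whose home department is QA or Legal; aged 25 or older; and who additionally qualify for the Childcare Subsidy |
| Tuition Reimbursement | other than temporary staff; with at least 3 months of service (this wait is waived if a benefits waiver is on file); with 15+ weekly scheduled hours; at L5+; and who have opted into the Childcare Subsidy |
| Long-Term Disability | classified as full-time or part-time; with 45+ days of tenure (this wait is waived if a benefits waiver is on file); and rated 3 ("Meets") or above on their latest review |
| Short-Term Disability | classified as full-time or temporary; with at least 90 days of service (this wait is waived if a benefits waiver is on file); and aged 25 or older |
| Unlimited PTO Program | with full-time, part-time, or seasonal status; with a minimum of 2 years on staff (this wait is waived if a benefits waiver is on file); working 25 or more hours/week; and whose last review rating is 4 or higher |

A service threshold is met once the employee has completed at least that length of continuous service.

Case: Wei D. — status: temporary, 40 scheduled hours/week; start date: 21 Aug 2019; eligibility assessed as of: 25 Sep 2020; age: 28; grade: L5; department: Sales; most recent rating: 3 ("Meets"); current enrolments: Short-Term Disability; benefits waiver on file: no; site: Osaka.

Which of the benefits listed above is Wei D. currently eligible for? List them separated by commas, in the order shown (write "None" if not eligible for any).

Service from 21 Aug 2019 to 25 Sep 2020: 401 days.
Childcare Subsidy — service 401 days ≥ 120 days ✓; dept Sales ✗ → not eligible.
Wellness Stipend — status temporary ✗ (requires full-time or seasonal) → not eligible.
Tuition Reimbursement — status temporary ✗ (excluded) → not eligible.
Long-Term Disability — status temporary ✗ (requires full-time or part-time) → not eligible.
Short-Term Disability — status temporary ✓; no waiver, service 401 days ≥ 90 days ✓; age 28 ≥ 25 ✓ → eligible.
Unlimited PTO Program — status temporary ✗ (requires full-time, part-time, or seasonal) → not eligible.

Short-Term Disability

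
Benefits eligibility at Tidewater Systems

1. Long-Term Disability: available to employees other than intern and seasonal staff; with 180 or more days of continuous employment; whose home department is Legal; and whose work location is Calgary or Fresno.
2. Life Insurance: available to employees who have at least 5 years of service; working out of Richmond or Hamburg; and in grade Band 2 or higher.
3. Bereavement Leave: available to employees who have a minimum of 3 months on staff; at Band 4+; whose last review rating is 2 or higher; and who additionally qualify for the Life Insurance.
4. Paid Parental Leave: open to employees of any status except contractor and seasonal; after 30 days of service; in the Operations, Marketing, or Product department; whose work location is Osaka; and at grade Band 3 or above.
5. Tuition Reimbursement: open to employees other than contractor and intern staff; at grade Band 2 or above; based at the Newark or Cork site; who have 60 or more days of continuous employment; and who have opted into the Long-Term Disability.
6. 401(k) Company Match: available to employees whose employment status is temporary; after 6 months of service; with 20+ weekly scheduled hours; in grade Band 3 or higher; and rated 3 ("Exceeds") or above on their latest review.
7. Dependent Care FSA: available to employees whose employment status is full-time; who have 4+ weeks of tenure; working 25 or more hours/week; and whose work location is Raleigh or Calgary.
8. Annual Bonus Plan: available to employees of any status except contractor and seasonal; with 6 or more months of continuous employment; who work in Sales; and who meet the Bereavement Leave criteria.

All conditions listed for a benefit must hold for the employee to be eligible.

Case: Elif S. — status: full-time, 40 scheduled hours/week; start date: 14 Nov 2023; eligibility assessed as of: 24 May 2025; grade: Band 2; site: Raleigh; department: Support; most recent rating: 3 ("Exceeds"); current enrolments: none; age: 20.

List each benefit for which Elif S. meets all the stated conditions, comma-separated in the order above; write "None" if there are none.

Service from 14 Nov 2023 to 24 May 2025: 557 days.
Long-Term Disability — status full-time ✓ (not excluded); service 557 days ≥ 180 days ✓; dept Support ✗ → not eligible.
Life Insurance — service 557 days < 5 years (≈1825 days) ✗ → not eligible.
Bereavement Leave — service 557 days ≥ 3 months (≈90 days) ✓; grade Band 2 < Band 4 ✗ → not eligible.
Paid Parental Leave — status full-time ✓ (not excluded); service 557 days ≥ 30 days ✓; dept Support ✗ → not eligible.
Tuition Reimbursement — status full-time ✓ (not excluded); grade Band 2 ≥ Band 2 ✓; site Raleigh ✗ (not Newark or Cork) → not eligible.
401(k) Company Match — status full-time ✗ (requires temporary) → not eligible.
Dependent Care FSA — status full-time ✓; service 557 days ≥ 4 weeks (≈28 days) ✓; 40 hrs/wk ≥ 25 ✓; site Raleigh ✓ → eligible.
Annual Bonus Plan — status full-time ✓ (not excluded); service 557 days ≥ 6 months (≈180 days) ✓; dept Support ✗ → not eligible.

Dependent Care FSA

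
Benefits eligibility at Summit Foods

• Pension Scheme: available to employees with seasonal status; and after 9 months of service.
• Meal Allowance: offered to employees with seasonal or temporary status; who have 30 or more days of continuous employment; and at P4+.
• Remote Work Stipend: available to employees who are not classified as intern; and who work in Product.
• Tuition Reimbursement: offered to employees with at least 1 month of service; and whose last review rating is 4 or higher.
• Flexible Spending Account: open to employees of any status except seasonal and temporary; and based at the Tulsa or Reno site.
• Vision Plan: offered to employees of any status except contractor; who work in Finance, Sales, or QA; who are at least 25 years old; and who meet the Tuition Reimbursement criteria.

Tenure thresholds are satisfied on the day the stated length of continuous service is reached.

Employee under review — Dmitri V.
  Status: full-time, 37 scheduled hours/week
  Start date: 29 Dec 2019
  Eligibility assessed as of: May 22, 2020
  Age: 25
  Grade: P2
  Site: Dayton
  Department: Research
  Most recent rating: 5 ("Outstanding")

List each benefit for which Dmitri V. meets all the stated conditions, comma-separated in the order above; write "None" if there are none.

Tuition Reimbursement

Service from 29 Dec 2019 to May 22, 2020: 145 days.
Pension Scheme — status full-time ✗ (requires seasonal) → not eligible.
Meal Allowance — status full-time ✗ (requires seasonal or temporary) → not eligible.
Remote Work Stipend — status full-time ✓ (not excluded); dept Research ✗ → not eligible.
Tuition Reimbursement — service 145 days ≥ 1 month (≈30 days) ✓; rating 5 ≥ 4 ✓ → eligible.
Flexible Spending Account — status full-time ✓ (not excluded); site Dayton ✗ (not Tulsa or Reno) → not eligible.
Vision Plan — status full-time ✓ (not excluded); dept Research ✗ → not eligible.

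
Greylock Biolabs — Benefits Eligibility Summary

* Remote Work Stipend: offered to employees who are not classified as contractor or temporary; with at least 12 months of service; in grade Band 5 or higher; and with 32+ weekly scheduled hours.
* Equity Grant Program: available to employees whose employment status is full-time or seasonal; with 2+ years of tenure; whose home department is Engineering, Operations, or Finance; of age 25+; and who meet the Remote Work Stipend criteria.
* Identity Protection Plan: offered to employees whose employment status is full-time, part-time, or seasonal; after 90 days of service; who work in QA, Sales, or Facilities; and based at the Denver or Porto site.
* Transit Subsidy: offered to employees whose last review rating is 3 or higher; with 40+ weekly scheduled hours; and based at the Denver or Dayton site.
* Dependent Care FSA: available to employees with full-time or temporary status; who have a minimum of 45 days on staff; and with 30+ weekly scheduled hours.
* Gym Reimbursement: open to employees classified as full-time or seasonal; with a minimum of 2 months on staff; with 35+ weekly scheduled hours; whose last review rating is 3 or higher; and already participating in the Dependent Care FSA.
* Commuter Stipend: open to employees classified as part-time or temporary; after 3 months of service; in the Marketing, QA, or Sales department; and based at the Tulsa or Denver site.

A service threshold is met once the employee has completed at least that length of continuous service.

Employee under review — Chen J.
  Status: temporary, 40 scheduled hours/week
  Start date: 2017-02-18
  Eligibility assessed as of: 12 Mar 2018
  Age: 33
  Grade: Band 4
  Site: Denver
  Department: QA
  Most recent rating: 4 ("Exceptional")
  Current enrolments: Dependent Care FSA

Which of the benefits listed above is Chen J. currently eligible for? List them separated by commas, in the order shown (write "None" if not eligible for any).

Transit Subsidy, Dependent Care FSA, Commuter Stipend

Service from 2017-02-18 to 12 Mar 2018: 387 days.
Remote Work Stipend — status temporary ✗ (excluded) → not eligible.
Equity Grant Program — status temporary ✗ (requires full-time or seasonal) → not eligible.
Identity Protection Plan — status temporary ✗ (requires full-time, part-time, or seasonal) → not eligible.
Transit Subsidy — rating 4 ≥ 3 ✓; 40 hrs/wk ≥ 40 ✓; site Denver ✓ → eligible.
Dependent Care FSA — status temporary ✓; service 387 days ≥ 45 days ✓; 40 hrs/wk ≥ 30 ✓ → eligible.
Gym Reimbursement — status temporary ✗ (requires full-time or seasonal) → not eligible.
Commuter Stipend — status temporary ✓; service 387 days ≥ 3 months (≈90 days) ✓; dept QA ✓; site Denver ✓ → eligible.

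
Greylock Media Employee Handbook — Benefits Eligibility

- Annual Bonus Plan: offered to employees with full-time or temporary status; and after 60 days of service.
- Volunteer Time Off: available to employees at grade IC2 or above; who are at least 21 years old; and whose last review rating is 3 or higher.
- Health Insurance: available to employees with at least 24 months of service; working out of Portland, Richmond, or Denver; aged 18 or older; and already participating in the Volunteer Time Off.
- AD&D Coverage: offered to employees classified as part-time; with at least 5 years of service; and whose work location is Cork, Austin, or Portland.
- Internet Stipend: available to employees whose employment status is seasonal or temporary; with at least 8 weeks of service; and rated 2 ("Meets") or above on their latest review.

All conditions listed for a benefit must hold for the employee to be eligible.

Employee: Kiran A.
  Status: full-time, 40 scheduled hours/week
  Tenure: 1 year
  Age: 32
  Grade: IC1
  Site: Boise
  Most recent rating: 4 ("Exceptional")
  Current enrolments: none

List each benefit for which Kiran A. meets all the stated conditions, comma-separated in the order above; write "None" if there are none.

Annual Bonus Plan — status full-time ✓; service 1 year ≥ 60 days ✓ → eligible.
Volunteer Time Off — grade IC1 < IC2 ✗ → not eligible.
Health Insurance — service 1 year < 24 months (≈720 days) ✗ → not eligible.
AD&D Coverage — status full-time ✗ (requires part-time) → not eligible.
Internet Stipend — status full-time ✗ (requires seasonal or temporary) → not eligible.

Annual Bonus Plan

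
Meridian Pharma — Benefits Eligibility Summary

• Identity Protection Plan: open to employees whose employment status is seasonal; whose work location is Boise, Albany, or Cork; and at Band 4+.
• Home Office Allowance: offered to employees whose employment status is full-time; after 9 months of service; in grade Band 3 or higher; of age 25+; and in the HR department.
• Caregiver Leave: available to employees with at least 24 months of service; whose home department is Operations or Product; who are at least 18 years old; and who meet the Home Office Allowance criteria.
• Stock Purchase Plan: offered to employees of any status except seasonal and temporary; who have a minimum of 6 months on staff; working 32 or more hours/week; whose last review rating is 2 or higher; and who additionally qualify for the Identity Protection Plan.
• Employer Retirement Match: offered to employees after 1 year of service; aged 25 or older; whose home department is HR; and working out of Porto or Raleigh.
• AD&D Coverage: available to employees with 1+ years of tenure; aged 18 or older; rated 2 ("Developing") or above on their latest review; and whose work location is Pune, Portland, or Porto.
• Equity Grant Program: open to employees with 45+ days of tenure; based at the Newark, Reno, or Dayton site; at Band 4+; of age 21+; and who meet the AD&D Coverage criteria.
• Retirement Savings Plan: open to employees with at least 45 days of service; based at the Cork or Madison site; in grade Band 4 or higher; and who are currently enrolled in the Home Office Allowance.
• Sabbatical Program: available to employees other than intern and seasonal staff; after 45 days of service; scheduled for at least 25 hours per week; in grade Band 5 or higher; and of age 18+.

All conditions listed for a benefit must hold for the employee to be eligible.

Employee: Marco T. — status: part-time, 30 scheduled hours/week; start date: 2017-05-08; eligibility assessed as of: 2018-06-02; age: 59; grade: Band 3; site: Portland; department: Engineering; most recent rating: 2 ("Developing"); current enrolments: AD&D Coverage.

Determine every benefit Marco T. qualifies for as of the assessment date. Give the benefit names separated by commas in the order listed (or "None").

Service from 2017-05-08 to 2018-06-02: 390 days.
Identity Protection Plan — status part-time ✗ (requires seasonal) → not eligible.
Home Office Allowance — status part-time ✗ (requires full-time) → not eligible.
Caregiver Leave — service 390 days < 24 months (≈720 days) ✗ → not eligible.
Stock Purchase Plan — status part-time ✓ (not excluded); service 390 days ≥ 6 months (≈180 days) ✓; 30 hrs/wk < 32 ✗ → not eligible.
Employer Retirement Match — service 390 days ≥ 1 year (≈365 days) ✓; age 59 ≥ 25 ✓; dept Engineering ✗ → not eligible.
AD&D Coverage — service 390 days ≥ 1 year (≈365 days) ✓; age 59 ≥ 18 ✓; rating 2 ≥ 2 ✓; site Portland ✓ → eligible.
Equity Grant Program — service 390 days ≥ 45 days ✓; site Portland ✗ (not Newark, Reno, or Dayton) → not eligible.
Retirement Savings Plan — service 390 days ≥ 45 days ✓; site Portland ✗ (not Cork or Madison) → not eligible.
Sabbatical Program — status part-time ✓ (not excluded); service 390 days ≥ 45 days ✓; 30 hrs/wk ≥ 25 ✓; grade Band 3 < Band 5 ✗ → not eligible.

AD&D Coverage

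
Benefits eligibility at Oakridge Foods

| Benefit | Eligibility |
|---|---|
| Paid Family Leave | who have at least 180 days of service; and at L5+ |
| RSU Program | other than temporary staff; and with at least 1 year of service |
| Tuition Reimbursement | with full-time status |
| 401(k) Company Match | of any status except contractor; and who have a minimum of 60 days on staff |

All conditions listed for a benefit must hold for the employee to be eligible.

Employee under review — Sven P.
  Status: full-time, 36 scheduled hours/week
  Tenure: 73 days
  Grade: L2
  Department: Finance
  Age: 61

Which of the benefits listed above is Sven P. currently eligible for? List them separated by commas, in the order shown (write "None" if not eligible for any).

Tuition Reimbursement, 401(k) Company Match

Paid Family Leave — service 73 days < 180 days ✗ → not eligible.
RSU Program — status full-time ✓ (not excluded); service 73 days < 1 year (≈365 days) ✗ → not eligible.
Tuition Reimbursement — status full-time ✓ → eligible.
401(k) Company Match — status full-time ✓ (not excluded); service 73 days ≥ 60 days ✓ → eligible.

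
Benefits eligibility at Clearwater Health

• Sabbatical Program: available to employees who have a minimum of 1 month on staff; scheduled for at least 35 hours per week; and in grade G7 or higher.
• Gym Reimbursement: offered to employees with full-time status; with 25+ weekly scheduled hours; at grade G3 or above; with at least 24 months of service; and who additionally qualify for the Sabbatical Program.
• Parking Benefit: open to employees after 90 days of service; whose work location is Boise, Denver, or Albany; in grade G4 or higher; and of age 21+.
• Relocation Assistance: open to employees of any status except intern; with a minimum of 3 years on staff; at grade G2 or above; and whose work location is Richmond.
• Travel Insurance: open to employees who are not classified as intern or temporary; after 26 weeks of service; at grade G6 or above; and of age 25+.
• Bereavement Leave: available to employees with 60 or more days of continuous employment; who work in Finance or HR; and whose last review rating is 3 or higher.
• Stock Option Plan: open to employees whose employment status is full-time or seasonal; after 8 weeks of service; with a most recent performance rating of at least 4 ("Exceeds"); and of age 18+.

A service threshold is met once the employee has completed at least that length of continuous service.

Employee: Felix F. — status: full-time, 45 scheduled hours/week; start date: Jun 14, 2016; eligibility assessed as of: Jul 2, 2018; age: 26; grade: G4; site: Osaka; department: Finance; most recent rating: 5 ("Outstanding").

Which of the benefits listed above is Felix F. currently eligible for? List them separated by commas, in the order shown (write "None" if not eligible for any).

Bereavement Leave, Stock Option Plan

Service from Jun 14, 2016 to Jul 2, 2018: 748 days.
Sabbatical Program — service 748 days ≥ 1 month (≈30 days) ✓; 45 hrs/wk ≥ 35 ✓; grade G4 < G7 ✗ → not eligible.
Gym Reimbursement — status full-time ✓; 45 hrs/wk ≥ 25 ✓; grade G4 ≥ G3 ✓; service 748 days ≥ 24 months (≈720 days) ✓; not eligible for Sabbatical Program ✗ → not eligible.
Parking Benefit — service 748 days ≥ 90 days ✓; site Osaka ✗ (not Boise, Denver, or Albany) → not eligible.
Relocation Assistance — status full-time ✓ (not excluded); service 748 days < 3 years (≈1095 days) ✗ → not eligible.
Travel Insurance — status full-time ✓ (not excluded); service 748 days ≥ 26 weeks (≈182 days) ✓; grade G4 < G6 ✗ → not eligible.
Bereavement Leave — service 748 days ≥ 60 days ✓; dept Finance ✓; rating 5 ≥ 3 ✓ → eligible.
Stock Option Plan — status full-time ✓; service 748 days ≥ 8 weeks (≈56 days) ✓; rating 5 ≥ 4 ✓; age 26 ≥ 18 ✓ → eligible.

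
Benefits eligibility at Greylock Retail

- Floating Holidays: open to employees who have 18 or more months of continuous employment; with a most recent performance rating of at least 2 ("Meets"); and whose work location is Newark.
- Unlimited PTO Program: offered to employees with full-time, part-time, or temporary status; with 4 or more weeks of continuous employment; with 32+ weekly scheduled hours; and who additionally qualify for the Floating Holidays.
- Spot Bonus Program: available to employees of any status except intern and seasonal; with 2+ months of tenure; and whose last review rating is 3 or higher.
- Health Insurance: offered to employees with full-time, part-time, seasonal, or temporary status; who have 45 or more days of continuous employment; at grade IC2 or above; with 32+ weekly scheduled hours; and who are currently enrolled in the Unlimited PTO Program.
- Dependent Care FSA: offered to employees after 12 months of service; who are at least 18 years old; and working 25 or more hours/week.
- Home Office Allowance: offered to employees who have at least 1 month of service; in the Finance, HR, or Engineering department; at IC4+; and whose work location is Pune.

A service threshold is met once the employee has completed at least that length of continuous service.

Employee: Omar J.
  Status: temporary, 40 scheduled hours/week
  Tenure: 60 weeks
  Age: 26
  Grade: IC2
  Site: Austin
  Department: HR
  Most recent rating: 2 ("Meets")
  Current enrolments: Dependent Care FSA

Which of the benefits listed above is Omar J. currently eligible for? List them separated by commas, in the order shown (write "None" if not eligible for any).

Floating Holidays — service 60 weeks < 18 months (≈540 days) ✗ → not eligible.
Unlimited PTO Program — status temporary ✓; service 60 weeks ≥ 4 weeks ✓; 40 hrs/wk ≥ 32 ✓; not eligible for Floating Holidays ✗ → not eligible.
Spot Bonus Program — status temporary ✓ (not excluded); service 60 weeks ≥ 2 months (≈60 days) ✓; rating 2 < 3 ✗ → not eligible.
Health Insurance — status temporary ✓; service 60 weeks ≥ 45 days ✓; grade IC2 ≥ IC2 ✓; 40 hrs/wk ≥ 32 ✓; not enrolled in Unlimited PTO Program ✗ → not eligible.
Dependent Care FSA — service 60 weeks ≥ 12 months (≈360 days) ✓; age 26 ≥ 18 ✓; 40 hrs/wk ≥ 25 ✓ → eligible.
Home Office Allowance — service 60 weeks ≥ 1 month (≈30 days) ✓; dept HR ✓; grade IC2 < IC4 ✗ → not eligible.

Dependent Care FSA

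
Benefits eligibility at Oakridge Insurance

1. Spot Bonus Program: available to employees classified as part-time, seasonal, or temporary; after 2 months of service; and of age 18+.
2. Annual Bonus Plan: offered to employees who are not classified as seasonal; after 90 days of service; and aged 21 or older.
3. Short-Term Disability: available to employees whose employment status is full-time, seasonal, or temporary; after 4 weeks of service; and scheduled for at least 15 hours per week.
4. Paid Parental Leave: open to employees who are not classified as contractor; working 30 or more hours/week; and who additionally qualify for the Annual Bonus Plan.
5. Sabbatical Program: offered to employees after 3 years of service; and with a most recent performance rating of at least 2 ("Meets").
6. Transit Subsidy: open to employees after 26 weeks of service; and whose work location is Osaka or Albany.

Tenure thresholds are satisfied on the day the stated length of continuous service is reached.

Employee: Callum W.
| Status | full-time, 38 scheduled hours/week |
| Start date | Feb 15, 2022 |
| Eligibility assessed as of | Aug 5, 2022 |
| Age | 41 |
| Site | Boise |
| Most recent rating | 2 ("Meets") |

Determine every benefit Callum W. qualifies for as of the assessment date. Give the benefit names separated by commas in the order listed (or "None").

Service from Feb 15, 2022 to Aug 5, 2022: 171 days.
Spot Bonus Program — status full-time ✗ (requires part-time, seasonal, or temporary) → not eligible.
Annual Bonus Plan — status full-time ✓ (not excluded); service 171 days ≥ 90 days ✓; age 41 ≥ 21 ✓ → eligible.
Short-Term Disability — status full-time ✓; service 171 days ≥ 4 weeks (≈28 days) ✓; 38 hrs/wk ≥ 15 ✓ → eligible.
Paid Parental Leave — status full-time ✓ (not excluded); 38 hrs/wk ≥ 30 ✓; eligible for Annual Bonus Plan ✓ → eligible.
Sabbatical Program — service 171 days < 3 years (≈1095 days) ✗ → not eligible.
Transit Subsidy — service 171 days < 26 weeks (≈182 days) ✗ → not eligible.

Annual Bonus Plan, Short-Term Disability, Paid Parental Leave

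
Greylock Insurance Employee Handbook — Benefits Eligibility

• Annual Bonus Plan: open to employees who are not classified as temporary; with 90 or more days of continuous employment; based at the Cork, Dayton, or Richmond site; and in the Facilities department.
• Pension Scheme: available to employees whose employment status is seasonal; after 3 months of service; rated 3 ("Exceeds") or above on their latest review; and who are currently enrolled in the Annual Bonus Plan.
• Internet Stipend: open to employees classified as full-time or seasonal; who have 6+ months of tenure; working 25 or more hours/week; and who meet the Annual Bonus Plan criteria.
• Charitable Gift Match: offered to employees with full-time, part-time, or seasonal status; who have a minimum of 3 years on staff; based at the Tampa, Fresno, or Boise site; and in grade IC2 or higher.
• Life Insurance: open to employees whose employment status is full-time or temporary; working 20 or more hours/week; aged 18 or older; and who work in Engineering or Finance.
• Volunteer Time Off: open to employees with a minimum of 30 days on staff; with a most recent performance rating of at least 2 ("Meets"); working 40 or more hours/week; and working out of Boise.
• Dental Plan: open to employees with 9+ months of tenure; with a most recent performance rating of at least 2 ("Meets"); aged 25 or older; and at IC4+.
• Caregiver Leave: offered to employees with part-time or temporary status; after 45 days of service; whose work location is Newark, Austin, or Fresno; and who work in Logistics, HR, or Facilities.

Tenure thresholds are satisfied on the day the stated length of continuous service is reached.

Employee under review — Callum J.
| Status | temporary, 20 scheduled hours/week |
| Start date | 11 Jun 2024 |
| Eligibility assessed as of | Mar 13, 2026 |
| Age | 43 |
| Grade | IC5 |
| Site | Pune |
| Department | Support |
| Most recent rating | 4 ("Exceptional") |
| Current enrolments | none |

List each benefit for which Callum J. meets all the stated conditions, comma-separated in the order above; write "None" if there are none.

Service from 11 Jun 2024 to Mar 13, 2026: 640 days.
Annual Bonus Plan — status temporary ✗ (excluded) → not eligible.
Pension Scheme — status temporary ✗ (requires seasonal) → not eligible.
Internet Stipend — status temporary ✗ (requires full-time or seasonal) → not eligible.
Charitable Gift Match — status temporary ✗ (requires full-time, part-time, or seasonal) → not eligible.
Life Insurance — status temporary ✓; 20 hrs/wk ≥ 20 ✓; age 43 ≥ 18 ✓; dept Support ✗ → not eligible.
Volunteer Time Off — service 640 days ≥ 30 days ✓; rating 4 ≥ 2 ✓; 20 hrs/wk < 40 ✗ → not eligible.
Dental Plan — service 640 days ≥ 9 months (≈270 days) ✓; rating 4 ≥ 2 ✓; age 43 ≥ 25 ✓; grade IC5 ≥ IC4 ✓ → eligible.
Caregiver Leave — status temporary ✓; service 640 days ≥ 45 days ✓; site Pune ✗ (not Newark, Austin, or Fresno) → not eligible.

Dental Plan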